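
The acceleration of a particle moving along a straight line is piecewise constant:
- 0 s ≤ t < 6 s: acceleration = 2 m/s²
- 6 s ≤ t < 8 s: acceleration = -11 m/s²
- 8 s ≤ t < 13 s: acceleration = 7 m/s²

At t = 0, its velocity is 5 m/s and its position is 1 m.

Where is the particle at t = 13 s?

On each constant-a segment, Δv = aΔt and Δx = v₀Δt + ½aΔt²; chain segment to segment.
0–6 s: v starts 5 m/s; Δx = 5·6 + ½·2·6² = 66 m; v ends 17 m/s.
6–8 s: v starts 17 m/s; Δx = 17·2 + ½·-11·2² = 12 m; v ends -5 m/s.
8–13 s: v starts -5 m/s; Δx = -5·5 + ½·7·5² = 62.5 m; v ends 30 m/s.
x(13) = 1 + Σ Δx = 141.5 m.

141.5 m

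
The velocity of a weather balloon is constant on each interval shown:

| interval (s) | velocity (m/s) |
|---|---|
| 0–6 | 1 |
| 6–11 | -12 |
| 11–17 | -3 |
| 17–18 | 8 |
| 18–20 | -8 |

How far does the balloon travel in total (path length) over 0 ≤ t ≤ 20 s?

108 m

Distance (not displacement) is the total path length: add the absolute areas under v-t.
0–6 s: |1| × 6 = 6 m
6–11 s: |-12| × 5 = 60 m
11–17 s: |-3| × 6 = 18 m
17–18 s: |8| × 1 = 8 m
18–20 s: |-8| × 2 = 16 m
Total distance = 108 m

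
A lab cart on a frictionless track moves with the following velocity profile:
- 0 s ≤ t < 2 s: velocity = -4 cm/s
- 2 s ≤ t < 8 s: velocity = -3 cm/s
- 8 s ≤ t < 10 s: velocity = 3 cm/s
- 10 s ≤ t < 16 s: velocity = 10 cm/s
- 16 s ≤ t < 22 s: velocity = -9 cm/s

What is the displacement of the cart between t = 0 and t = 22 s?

Net displacement equals the area under the velocity-time graph (areas below the axis count negative).
0–2 s: -4 × 2 = -8 cm
2–8 s: -3 × 6 = -18 cm
8–10 s: 3 × 2 = 6 cm
10–16 s: 10 × 6 = 60 cm
16–22 s: -9 × 6 = -54 cm
Net displacement = -14 cm

-14 cm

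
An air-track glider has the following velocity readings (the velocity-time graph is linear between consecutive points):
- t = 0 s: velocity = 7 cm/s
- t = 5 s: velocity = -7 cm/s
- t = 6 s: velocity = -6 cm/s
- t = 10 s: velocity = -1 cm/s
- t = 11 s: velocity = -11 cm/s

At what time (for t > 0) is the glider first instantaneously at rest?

t = 2.5 s

v changes sign on 0–5 s (from 7 to -7); the graph is linear there, so v = 0 at t = 0 + (-7)·(5 − 0)/(-7 − 7) = 2.5 s.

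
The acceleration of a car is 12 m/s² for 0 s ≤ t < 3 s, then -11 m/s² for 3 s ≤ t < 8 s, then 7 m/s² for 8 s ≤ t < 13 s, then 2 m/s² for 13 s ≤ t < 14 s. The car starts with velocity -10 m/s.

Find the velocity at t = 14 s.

8 m/s

Δv equals the area under the a-t graph; then v = v₀ + Δv.
0–3 s: 12 × 3 = 36 m/s
3–8 s: -11 × 5 = -55 m/s
8–13 s: 7 × 5 = 35 m/s
13–14 s: 2 × 1 = 2 m/s
Δv = 18 m/s, so v(14) = -10 + (18) = 8 m/s.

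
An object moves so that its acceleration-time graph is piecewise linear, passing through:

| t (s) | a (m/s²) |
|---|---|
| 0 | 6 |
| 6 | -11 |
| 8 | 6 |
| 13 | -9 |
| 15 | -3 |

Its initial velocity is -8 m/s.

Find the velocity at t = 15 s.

Δv equals the area under the a-t graph; then v = v₀ + Δv.
0–6 s: ½(6 + -11)(6) = -15 m/s
6–8 s: ½(-11 + 6)(2) = -5 m/s
8–13 s: ½(6 + -9)(5) = -7.5 m/s
13–15 s: ½(-9 + -3)(2) = -12 m/s
Δv = -39.5 m/s, so v(15) = -8 + (-39.5) = -47.5 m/s.

-47.5 m/s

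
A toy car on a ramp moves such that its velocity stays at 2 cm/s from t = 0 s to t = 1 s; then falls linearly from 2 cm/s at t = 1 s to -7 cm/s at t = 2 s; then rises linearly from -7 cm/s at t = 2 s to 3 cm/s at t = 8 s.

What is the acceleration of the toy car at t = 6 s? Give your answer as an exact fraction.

Acceleration is the slope of the v-t graph on 2–8 s: (3 − -7)/(8 − 2) = 5/3 cm/s².

5/3 cm/s²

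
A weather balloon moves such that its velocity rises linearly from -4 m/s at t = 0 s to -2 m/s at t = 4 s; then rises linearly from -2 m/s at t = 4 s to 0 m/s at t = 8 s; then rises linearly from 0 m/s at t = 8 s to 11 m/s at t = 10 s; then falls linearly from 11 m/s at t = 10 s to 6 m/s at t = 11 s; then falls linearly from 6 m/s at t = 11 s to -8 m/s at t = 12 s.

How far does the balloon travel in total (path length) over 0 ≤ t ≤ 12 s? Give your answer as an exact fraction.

Total distance travelled is ∫|v| dt — sum the magnitudes of each area piece.
0–4 s: |½(-4 + -2)(4)| = 12 m
4–8 s: |½(-2 + 0)(4)| = 4 m
8–10 s: |½(0 + 11)(2)| = 11 m
10–11 s: |½(11 + 6)(1)| = 8.5 m
11–12 s: v = 0 at t = 80/7 s; triangle areas 9/7 + 16/7 = 25/7 m
Total distance = 547/14 m

547/14 m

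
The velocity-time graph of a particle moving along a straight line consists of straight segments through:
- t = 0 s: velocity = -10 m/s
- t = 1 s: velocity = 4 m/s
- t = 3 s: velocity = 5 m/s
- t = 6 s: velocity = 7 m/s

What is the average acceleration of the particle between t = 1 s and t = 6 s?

0.6 m/s²

Average acceleration = Δv/Δt = (7 − 4)/(6 − 1) = 0.6 m/s².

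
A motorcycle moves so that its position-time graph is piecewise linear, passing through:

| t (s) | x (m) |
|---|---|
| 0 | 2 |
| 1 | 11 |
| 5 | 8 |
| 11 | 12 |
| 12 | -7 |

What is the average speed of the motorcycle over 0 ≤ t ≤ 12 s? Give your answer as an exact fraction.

Average speed = (total path length)/(elapsed time); on a piecewise-linear x-t graph the path length is Σ|Δx|.
0–1 s: |Δx| = |11 − 2| = 9 m
1–5 s: |Δx| = |8 − 11| = 3 m
5–11 s: |Δx| = |12 − 8| = 4 m
11–12 s: |Δx| = |-7 − 12| = 19 m
Total path = 35 m; average speed = 35/12 = 35/12 m/s.

35/12 m/s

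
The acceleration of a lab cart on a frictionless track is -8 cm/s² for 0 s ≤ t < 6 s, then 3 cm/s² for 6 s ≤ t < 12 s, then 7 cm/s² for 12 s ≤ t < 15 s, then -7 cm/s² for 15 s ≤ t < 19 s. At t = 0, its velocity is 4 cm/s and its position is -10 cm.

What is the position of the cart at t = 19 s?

On each constant-a segment, Δv = aΔt and Δx = v₀Δt + ½aΔt²; chain segment to segment.
0–6 s: v starts 4 cm/s; Δx = 4·6 + ½·-8·6² = -120 cm; v ends -44 cm/s.
6–12 s: v starts -44 cm/s; Δx = -44·6 + ½·3·6² = -210 cm; v ends -26 cm/s.
12–15 s: v starts -26 cm/s; Δx = -26·3 + ½·7·3² = -46.5 cm; v ends -5 cm/s.
15–19 s: v starts -5 cm/s; Δx = -5·4 + ½·-7·4² = -76 cm; v ends -33 cm/s.
x(19) = -10 + Σ Δx = -462.5 cm.

-462.5 cm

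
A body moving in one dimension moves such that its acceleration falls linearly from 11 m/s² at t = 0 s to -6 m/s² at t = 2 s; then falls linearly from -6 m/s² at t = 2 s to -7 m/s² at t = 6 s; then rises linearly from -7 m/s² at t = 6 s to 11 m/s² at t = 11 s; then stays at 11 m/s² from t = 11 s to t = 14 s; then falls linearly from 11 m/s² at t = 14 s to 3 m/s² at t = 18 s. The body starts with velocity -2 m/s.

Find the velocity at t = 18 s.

48 m/s

Δv equals the area under the a-t graph; then v = v₀ + Δv.
0–2 s: ½(11 + -6)(2) = 5 m/s
2–6 s: ½(-6 + -7)(4) = -26 m/s
6–11 s: ½(-7 + 11)(5) = 10 m/s
11–14 s: 11 × 3 = 33 m/s
14–18 s: ½(11 + 3)(4) = 28 m/s
Δv = 50 m/s, so v(18) = -2 + (50) = 48 m/s.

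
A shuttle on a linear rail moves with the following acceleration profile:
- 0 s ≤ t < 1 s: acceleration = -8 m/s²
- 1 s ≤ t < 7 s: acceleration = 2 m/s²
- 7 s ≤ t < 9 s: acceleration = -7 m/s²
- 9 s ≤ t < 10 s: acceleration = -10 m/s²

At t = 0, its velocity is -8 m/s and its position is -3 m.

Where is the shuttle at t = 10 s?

On each constant-a segment, Δv = aΔt and Δx = v₀Δt + ½aΔt²; chain segment to segment.
0–1 s: v starts -8 m/s; Δx = -8·1 + ½·-8·1² = -12 m; v ends -16 m/s.
1–7 s: v starts -16 m/s; Δx = -16·6 + ½·2·6² = -60 m; v ends -4 m/s.
7–9 s: v starts -4 m/s; Δx = -4·2 + ½·-7·2² = -22 m; v ends -18 m/s.
9–10 s: v starts -18 m/s; Δx = -18·1 + ½·-10·1² = -23 m; v ends -28 m/s.
x(10) = -3 + Σ Δx = -120 m.

-120 m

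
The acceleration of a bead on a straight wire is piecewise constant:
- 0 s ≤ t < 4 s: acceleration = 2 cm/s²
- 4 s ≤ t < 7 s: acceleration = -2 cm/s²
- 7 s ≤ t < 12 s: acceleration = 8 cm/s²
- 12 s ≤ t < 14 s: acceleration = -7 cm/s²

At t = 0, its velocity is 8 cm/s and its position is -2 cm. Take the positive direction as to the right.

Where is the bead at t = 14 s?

321 cm

On each constant-a segment, Δv = aΔt and Δx = v₀Δt + ½aΔt²; chain segment to segment.
0–4 s: v starts 8 cm/s; Δx = 8·4 + ½·2·4² = 48 cm; v ends 16 cm/s.
4–7 s: v starts 16 cm/s; Δx = 16·3 + ½·-2·3² = 39 cm; v ends 10 cm/s.
7–12 s: v starts 10 cm/s; Δx = 10·5 + ½·8·5² = 150 cm; v ends 50 cm/s.
12–14 s: v starts 50 cm/s; Δx = 50·2 + ½·-7·2² = 86 cm; v ends 36 cm/s.
x(14) = -2 + Σ Δx = 321 cm.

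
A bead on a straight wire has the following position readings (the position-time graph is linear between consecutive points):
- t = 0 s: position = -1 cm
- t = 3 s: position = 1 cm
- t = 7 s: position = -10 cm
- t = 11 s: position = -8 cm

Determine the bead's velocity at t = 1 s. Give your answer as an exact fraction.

2/3 cm/s

Velocity is the slope of the x-t graph on 0–3 s: (1 − -1)/(3 − 0) = 2/3 cm/s.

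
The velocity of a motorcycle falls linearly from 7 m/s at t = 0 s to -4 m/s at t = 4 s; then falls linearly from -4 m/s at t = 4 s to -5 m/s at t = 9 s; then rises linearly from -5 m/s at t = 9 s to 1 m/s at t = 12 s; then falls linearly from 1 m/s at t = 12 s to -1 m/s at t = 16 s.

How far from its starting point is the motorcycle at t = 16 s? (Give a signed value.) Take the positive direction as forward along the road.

Net displacement equals the area under the velocity-time graph (areas below the axis count negative).
0–4 s: ½(7 + -4)(4) = 6 m
4–9 s: ½(-4 + -5)(5) = -22.5 m
9–12 s: ½(-5 + 1)(3) = -6 m
12–16 s: ½(1 + -1)(4) = 0 m
Net displacement = -22.5 m

-22.5 m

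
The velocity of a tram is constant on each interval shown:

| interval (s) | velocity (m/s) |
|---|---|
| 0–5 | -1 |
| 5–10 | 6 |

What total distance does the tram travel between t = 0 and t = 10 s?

Total distance travelled is ∫|v| dt — sum the magnitudes of each area piece.
0–5 s: |-1| × 5 = 5 m
5–10 s: |6| × 5 = 30 m
Total distance = 35 m

35 m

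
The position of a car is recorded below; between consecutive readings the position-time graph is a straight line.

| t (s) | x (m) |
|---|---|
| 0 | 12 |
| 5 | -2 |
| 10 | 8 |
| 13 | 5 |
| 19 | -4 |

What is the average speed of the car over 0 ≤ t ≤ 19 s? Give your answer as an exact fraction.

Average speed = (total path length)/(elapsed time); on a piecewise-linear x-t graph the path length is Σ|Δx|.
0–5 s: |Δx| = |-2 − 12| = 14 m
5–10 s: |Δx| = |8 − -2| = 10 m
10–13 s: |Δx| = |5 − 8| = 3 m
13–19 s: |Δx| = |-4 − 5| = 9 m
Total path = 36 m; average speed = 36/19 = 36/19 m/s.

36/19 m/s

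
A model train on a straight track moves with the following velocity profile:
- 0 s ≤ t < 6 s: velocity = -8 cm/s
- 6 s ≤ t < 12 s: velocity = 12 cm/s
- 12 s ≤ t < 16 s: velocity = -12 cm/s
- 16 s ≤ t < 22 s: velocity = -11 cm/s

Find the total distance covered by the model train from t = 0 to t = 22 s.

234 cm

Total distance travelled is ∫|v| dt — sum the magnitudes of each area piece.
0–6 s: |-8| × 6 = 48 cm
6–12 s: |12| × 6 = 72 cm
12–16 s: |-12| × 4 = 48 cm
16–22 s: |-11| × 6 = 66 cm
Total distance = 234 cm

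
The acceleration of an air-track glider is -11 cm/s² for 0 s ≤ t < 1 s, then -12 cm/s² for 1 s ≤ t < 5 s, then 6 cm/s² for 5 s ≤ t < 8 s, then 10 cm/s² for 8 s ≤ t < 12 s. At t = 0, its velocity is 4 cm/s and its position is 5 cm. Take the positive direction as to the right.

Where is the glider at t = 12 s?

On each constant-a segment, Δv = aΔt and Δx = v₀Δt + ½aΔt²; chain segment to segment.
0–1 s: v starts 4 cm/s; Δx = 4·1 + ½·-11·1² = -1.5 cm; v ends -7 cm/s.
1–5 s: v starts -7 cm/s; Δx = -7·4 + ½·-12·4² = -124 cm; v ends -55 cm/s.
5–8 s: v starts -55 cm/s; Δx = -55·3 + ½·6·3² = -138 cm; v ends -37 cm/s.
8–12 s: v starts -37 cm/s; Δx = -37·4 + ½·10·4² = -68 cm; v ends 3 cm/s.
x(12) = 5 + Σ Δx = -326.5 cm.

-326.5 cm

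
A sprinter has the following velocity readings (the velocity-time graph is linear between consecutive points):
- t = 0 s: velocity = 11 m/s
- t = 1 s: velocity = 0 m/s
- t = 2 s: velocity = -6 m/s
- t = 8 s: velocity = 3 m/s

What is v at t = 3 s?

On 2–8 s the graph is linear from -6 to 3 m/s: v(3) = -6 + (3 − -6)·(3 − 2)/(8 − 2) = -4.5 m/s.

-4.5 m/s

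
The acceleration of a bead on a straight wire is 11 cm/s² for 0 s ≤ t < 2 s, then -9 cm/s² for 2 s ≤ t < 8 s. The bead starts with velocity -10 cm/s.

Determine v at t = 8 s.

Δv equals the area under the a-t graph; then v = v₀ + Δv.
0–2 s: 11 × 2 = 22 cm/s
2–8 s: -9 × 6 = -54 cm/s
Δv = -32 cm/s, so v(8) = -10 + (-32) = -42 cm/s.

-42 cm/s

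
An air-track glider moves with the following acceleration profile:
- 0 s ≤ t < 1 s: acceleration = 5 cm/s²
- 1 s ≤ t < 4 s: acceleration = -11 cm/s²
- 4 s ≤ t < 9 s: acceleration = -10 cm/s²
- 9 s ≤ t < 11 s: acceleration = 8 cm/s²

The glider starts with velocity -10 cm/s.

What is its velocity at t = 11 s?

Δv equals the area under the a-t graph; then v = v₀ + Δv.
0–1 s: 5 × 1 = 5 cm/s
1–4 s: -11 × 3 = -33 cm/s
4–9 s: -10 × 5 = -50 cm/s
9–11 s: 8 × 2 = 16 cm/s
Δv = -62 cm/s, so v(11) = -10 + (-62) = -72 cm/s.

-72 cm/s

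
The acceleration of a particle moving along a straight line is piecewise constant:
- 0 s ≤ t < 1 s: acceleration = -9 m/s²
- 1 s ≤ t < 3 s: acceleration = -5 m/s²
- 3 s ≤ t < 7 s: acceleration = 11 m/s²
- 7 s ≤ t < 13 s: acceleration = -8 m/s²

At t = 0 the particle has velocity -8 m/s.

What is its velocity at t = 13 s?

Δv equals the area under the a-t graph; then v = v₀ + Δv.
0–1 s: -9 × 1 = -9 m/s
1–3 s: -5 × 2 = -10 m/s
3–7 s: 11 × 4 = 44 m/s
7–13 s: -8 × 6 = -48 m/s
Δv = -23 m/s, so v(13) = -8 + (-23) = -31 m/s.

-31 m/s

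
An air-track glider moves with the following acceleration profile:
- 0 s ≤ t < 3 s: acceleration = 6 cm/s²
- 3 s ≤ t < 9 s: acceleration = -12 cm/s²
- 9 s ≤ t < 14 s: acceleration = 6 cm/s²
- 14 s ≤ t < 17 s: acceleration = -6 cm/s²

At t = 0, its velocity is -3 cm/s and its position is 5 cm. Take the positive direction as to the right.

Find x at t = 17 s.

On each constant-a segment, Δv = aΔt and Δx = v₀Δt + ½aΔt²; chain segment to segment.
0–3 s: v starts -3 cm/s; Δx = -3·3 + ½·6·3² = 18 cm; v ends 15 cm/s.
3–9 s: v starts 15 cm/s; Δx = 15·6 + ½·-12·6² = -126 cm; v ends -57 cm/s.
9–14 s: v starts -57 cm/s; Δx = -57·5 + ½·6·5² = -210 cm; v ends -27 cm/s.
14–17 s: v starts -27 cm/s; Δx = -27·3 + ½·-6·3² = -108 cm; v ends -45 cm/s.
x(17) = 5 + Σ Δx = -421 cm.

-421 cm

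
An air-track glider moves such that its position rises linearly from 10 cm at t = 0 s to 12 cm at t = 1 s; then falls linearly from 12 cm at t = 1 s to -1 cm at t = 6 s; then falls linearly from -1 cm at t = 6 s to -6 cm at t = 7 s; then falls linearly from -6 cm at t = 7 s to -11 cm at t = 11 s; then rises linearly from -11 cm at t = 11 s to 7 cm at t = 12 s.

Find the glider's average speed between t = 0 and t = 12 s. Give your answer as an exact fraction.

Average speed = (total path length)/(elapsed time); on a piecewise-linear x-t graph the path length is Σ|Δx|.
0–1 s: |Δx| = |12 − 10| = 2 cm
1–6 s: |Δx| = |-1 − 12| = 13 cm
6–7 s: |Δx| = |-6 − -1| = 5 cm
7–11 s: |Δx| = |-11 − -6| = 5 cm
11–12 s: |Δx| = |7 − -11| = 18 cm
Total path = 43 cm; average speed = 43/12 = 43/12 cm/s.

43/12 cm/s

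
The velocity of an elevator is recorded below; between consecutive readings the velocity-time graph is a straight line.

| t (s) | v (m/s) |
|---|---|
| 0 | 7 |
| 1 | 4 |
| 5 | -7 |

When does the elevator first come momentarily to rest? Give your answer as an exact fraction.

t = 27/11 s

v changes sign on 1–5 s (from 4 to -7); the graph is linear there, so v = 0 at t = 1 + (-4)·(5 − 1)/(-7 − 4) = 27/11 s.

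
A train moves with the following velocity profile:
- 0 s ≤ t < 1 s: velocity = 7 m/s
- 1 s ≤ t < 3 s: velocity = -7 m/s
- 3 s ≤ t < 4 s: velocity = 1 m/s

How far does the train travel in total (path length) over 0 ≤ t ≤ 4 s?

22 m

Total distance travelled is ∫|v| dt — sum the magnitudes of each area piece.
0–1 s: |7| × 1 = 7 m
1–3 s: |-7| × 2 = 14 m
3–4 s: |1| × 1 = 1 m
Total distance = 22 m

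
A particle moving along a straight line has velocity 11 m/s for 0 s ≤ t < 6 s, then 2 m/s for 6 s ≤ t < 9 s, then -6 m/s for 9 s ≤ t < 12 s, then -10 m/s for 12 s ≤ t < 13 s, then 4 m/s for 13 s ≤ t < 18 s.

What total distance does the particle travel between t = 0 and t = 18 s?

Distance (not displacement) is the total path length: add the absolute areas under v-t.
0–6 s: |11| × 6 = 66 m
6–9 s: |2| × 3 = 6 m
9–12 s: |-6| × 3 = 18 m
12–13 s: |-10| × 1 = 10 m
13–18 s: |4| × 5 = 20 m
Total distance = 120 m

120 m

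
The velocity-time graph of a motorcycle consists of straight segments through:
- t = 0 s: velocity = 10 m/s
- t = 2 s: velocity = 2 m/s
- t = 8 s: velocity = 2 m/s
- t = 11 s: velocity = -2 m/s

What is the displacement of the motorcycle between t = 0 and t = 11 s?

Net displacement equals the area under the velocity-time graph (areas below the axis count negative).
0–2 s: ½(10 + 2)(2) = 12 m
2–8 s: 2 × 6 = 12 m
8–11 s: ½(2 + -2)(3) = 0 m
Net displacement = 24 m

24 m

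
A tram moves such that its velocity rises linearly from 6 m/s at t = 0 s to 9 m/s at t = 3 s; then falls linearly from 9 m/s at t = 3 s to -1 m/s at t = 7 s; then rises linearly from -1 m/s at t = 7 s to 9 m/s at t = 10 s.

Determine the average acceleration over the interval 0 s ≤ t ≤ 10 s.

0.3 m/s²

Average acceleration = Δv/Δt = (9 − 6)/(10 − 0) = 0.3 m/s².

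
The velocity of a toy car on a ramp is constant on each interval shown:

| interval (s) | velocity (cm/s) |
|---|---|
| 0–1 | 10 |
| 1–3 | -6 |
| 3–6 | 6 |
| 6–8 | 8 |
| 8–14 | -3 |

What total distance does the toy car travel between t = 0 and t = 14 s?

74 cm

Distance (not displacement) is the total path length: add the absolute areas under v-t.
0–1 s: |10| × 1 = 10 cm
1–3 s: |-6| × 2 = 12 cm
3–6 s: |6| × 3 = 18 cm
6–8 s: |8| × 2 = 16 cm
8–14 s: |-3| × 6 = 18 cm
Total distance = 74 cm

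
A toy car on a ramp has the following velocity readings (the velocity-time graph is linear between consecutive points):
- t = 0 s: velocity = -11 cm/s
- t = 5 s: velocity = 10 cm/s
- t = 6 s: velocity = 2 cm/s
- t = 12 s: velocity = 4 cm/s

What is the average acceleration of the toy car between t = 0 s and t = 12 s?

Average acceleration = Δv/Δt = (4 − -11)/(12 − 0) = 1.25 cm/s².

1.25 cm/s²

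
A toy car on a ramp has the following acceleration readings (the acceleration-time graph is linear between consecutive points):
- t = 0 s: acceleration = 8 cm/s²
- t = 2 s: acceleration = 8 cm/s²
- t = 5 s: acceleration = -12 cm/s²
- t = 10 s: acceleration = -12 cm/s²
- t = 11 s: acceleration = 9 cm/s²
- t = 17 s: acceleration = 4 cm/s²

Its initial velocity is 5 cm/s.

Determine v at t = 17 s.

-7.5 cm/s

Δv equals the area under the a-t graph; then v = v₀ + Δv.
0–2 s: 8 × 2 = 16 cm/s
2–5 s: ½(8 + -12)(3) = -6 cm/s
5–10 s: -12 × 5 = -60 cm/s
10–11 s: ½(-12 + 9)(1) = -1.5 cm/s
11–17 s: ½(9 + 4)(6) = 39 cm/s
Δv = -12.5 cm/s, so v(17) = 5 + (-12.5) = -7.5 cm/s.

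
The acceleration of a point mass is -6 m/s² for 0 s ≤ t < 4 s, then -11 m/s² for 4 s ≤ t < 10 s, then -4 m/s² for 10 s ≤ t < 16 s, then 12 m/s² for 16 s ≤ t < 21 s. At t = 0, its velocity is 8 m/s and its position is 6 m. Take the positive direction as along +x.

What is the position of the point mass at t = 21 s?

-1248 m

On each constant-a segment, Δv = aΔt and Δx = v₀Δt + ½aΔt²; chain segment to segment.
0–4 s: v starts 8 m/s; Δx = 8·4 + ½·-6·4² = -16 m; v ends -16 m/s.
4–10 s: v starts -16 m/s; Δx = -16·6 + ½·-11·6² = -294 m; v ends -82 m/s.
10–16 s: v starts -82 m/s; Δx = -82·6 + ½·-4·6² = -564 m; v ends -106 m/s.
16–21 s: v starts -106 m/s; Δx = -106·5 + ½·12·5² = -380 m; v ends -46 m/s.
x(21) = 6 + Σ Δx = -1248 m.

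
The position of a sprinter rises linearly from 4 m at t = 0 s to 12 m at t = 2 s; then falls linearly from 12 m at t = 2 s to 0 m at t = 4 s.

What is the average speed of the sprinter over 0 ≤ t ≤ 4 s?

5 m/s

Average speed = (total path length)/(elapsed time); on a piecewise-linear x-t graph the path length is Σ|Δx|.
0–2 s: |Δx| = |12 − 4| = 8 m
2–4 s: |Δx| = |0 − 12| = 12 m
Total path = 20 m; average speed = 20/4 = 5 m/s.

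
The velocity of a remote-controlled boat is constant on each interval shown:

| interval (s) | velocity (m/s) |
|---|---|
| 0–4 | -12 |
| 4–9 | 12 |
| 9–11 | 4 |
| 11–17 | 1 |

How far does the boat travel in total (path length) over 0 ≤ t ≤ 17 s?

122 m

Distance (not displacement) is the total path length: add the absolute areas under v-t.
0–4 s: |-12| × 4 = 48 m
4–9 s: |12| × 5 = 60 m
9–11 s: |4| × 2 = 8 m
11–17 s: |1| × 6 = 6 m
Total distance = 122 m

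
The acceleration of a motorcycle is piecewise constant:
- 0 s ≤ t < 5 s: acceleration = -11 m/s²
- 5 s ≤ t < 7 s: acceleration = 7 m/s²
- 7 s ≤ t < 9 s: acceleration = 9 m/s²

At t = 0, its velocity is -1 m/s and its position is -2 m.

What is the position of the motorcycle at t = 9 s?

On each constant-a segment, Δv = aΔt and Δx = v₀Δt + ½aΔt²; chain segment to segment.
0–5 s: v starts -1 m/s; Δx = -1·5 + ½·-11·5² = -142.5 m; v ends -56 m/s.
5–7 s: v starts -56 m/s; Δx = -56·2 + ½·7·2² = -98 m; v ends -42 m/s.
7–9 s: v starts -42 m/s; Δx = -42·2 + ½·9·2² = -66 m; v ends -24 m/s.
x(9) = -2 + Σ Δx = -308.5 m.

-308.5 m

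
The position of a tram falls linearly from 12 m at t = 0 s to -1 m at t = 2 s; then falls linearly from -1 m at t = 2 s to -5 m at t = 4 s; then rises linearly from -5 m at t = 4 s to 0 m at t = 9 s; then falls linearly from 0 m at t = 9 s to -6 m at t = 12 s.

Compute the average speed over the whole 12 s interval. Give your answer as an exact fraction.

Average speed = (total path length)/(elapsed time); on a piecewise-linear x-t graph the path length is Σ|Δx|.
0–2 s: |Δx| = |-1 − 12| = 13 m
2–4 s: |Δx| = |-5 − -1| = 4 m
4–9 s: |Δx| = |0 − -5| = 5 m
9–12 s: |Δx| = |-6 − 0| = 6 m
Total path = 28 m; average speed = 28/12 = 7/3 m/s.

7/3 m/s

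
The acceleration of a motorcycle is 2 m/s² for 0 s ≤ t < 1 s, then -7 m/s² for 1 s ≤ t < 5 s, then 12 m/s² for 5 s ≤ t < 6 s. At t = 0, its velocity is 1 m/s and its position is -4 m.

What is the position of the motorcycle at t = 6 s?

-65 m

On each constant-a segment, Δv = aΔt and Δx = v₀Δt + ½aΔt²; chain segment to segment.
0–1 s: v starts 1 m/s; Δx = 1·1 + ½·2·1² = 2 m; v ends 3 m/s.
1–5 s: v starts 3 m/s; Δx = 3·4 + ½·-7·4² = -44 m; v ends -25 m/s.
5–6 s: v starts -25 m/s; Δx = -25·1 + ½·12·1² = -19 m; v ends -13 m/s.
x(6) = -4 + Σ Δx = -65 m.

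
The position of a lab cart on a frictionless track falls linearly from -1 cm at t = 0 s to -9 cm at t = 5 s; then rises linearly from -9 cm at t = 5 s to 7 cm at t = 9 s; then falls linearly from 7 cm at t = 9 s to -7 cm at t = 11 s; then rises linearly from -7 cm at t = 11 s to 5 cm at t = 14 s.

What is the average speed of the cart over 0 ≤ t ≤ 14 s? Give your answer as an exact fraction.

25/7 cm/s

Average speed = (total path length)/(elapsed time); on a piecewise-linear x-t graph the path length is Σ|Δx|.
0–5 s: |Δx| = |-9 − -1| = 8 cm
5–9 s: |Δx| = |7 − -9| = 16 cm
9–11 s: |Δx| = |-7 − 7| = 14 cm
11–14 s: |Δx| = |5 − -7| = 12 cm
Total path = 50 cm; average speed = 50/14 = 25/7 cm/s.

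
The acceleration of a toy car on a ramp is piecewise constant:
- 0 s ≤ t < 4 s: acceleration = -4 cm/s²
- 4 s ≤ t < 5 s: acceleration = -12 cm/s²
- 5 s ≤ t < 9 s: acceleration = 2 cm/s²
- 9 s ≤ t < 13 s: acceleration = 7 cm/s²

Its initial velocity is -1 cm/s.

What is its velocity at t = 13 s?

Δv equals the area under the a-t graph; then v = v₀ + Δv.
0–4 s: -4 × 4 = -16 cm/s
4–5 s: -12 × 1 = -12 cm/s
5–9 s: 2 × 4 = 8 cm/s
9–13 s: 7 × 4 = 28 cm/s
Δv = 8 cm/s, so v(13) = -1 + (8) = 7 cm/s.

7 cm/s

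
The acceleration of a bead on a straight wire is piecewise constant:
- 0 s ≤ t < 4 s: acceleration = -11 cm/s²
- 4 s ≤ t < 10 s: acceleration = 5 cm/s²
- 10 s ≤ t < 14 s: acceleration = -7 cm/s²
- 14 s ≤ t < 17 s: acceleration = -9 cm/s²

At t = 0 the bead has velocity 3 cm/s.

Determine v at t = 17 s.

Δv equals the area under the a-t graph; then v = v₀ + Δv.
0–4 s: -11 × 4 = -44 cm/s
4–10 s: 5 × 6 = 30 cm/s
10–14 s: -7 × 4 = -28 cm/s
14–17 s: -9 × 3 = -27 cm/s
Δv = -69 cm/s, so v(17) = 3 + (-69) = -66 cm/s.

-66 cm/s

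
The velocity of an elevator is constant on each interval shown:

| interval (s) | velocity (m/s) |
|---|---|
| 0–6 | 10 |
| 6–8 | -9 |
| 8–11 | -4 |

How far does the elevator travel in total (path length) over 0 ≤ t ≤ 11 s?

Total distance travelled is ∫|v| dt — sum the magnitudes of each area piece.
0–6 s: |10| × 6 = 60 m
6–8 s: |-9| × 2 = 18 m
8–11 s: |-4| × 3 = 12 m
Total distance = 90 m

90 m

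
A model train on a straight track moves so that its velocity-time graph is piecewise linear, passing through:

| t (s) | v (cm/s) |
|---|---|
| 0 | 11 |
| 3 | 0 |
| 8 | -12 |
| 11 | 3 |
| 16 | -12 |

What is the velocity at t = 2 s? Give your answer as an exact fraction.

On 0–3 s the graph is linear from 11 to 0 cm/s: v(2) = 11 + (0 − 11)·(2 − 0)/(3 − 0) = 11/3 cm/s.

11/3 cm/s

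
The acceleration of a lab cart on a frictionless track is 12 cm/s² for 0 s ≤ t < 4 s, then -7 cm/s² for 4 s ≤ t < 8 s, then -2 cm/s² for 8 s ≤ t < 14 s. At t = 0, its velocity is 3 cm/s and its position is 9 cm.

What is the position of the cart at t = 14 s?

367 cm

On each constant-a segment, Δv = aΔt and Δx = v₀Δt + ½aΔt²; chain segment to segment.
0–4 s: v starts 3 cm/s; Δx = 3·4 + ½·12·4² = 108 cm; v ends 51 cm/s.
4–8 s: v starts 51 cm/s; Δx = 51·4 + ½·-7·4² = 148 cm; v ends 23 cm/s.
8–14 s: v starts 23 cm/s; Δx = 23·6 + ½·-2·6² = 102 cm; v ends 11 cm/s.
x(14) = 9 + Σ Δx = 367 cm.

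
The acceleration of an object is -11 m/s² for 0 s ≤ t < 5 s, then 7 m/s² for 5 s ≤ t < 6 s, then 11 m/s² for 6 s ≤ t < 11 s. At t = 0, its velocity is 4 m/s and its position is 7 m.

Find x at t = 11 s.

On each constant-a segment, Δv = aΔt and Δx = v₀Δt + ½aΔt²; chain segment to segment.
0–5 s: v starts 4 m/s; Δx = 4·5 + ½·-11·5² = -117.5 m; v ends -51 m/s.
5–6 s: v starts -51 m/s; Δx = -51·1 + ½·7·1² = -47.5 m; v ends -44 m/s.
6–11 s: v starts -44 m/s; Δx = -44·5 + ½·11·5² = -82.5 m; v ends 11 m/s.
x(11) = 7 + Σ Δx = -240.5 m.

-240.5 m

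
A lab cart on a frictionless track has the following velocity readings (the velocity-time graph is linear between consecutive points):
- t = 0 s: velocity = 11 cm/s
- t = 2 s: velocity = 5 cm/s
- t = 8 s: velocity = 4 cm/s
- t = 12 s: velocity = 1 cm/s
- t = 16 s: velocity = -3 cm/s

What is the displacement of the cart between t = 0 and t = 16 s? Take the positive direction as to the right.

49 cm

Displacement is the signed area under the v-t curve.
0–2 s: ½(11 + 5)(2) = 16 cm
2–8 s: ½(5 + 4)(6) = 27 cm
8–12 s: ½(4 + 1)(4) = 10 cm
12–16 s: ½(1 + -3)(4) = -4 cm
Net displacement = 49 cm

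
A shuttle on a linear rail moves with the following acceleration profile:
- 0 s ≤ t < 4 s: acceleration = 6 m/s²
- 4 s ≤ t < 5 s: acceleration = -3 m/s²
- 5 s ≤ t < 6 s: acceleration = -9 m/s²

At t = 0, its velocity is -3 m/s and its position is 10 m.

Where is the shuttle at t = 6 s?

On each constant-a segment, Δv = aΔt and Δx = v₀Δt + ½aΔt²; chain segment to segment.
0–4 s: v starts -3 m/s; Δx = -3·4 + ½·6·4² = 36 m; v ends 21 m/s.
4–5 s: v starts 21 m/s; Δx = 21·1 + ½·-3·1² = 19.5 m; v ends 18 m/s.
5–6 s: v starts 18 m/s; Δx = 18·1 + ½·-9·1² = 13.5 m; v ends 9 m/s.
x(6) = 10 + Σ Δx = 79 m.

79 m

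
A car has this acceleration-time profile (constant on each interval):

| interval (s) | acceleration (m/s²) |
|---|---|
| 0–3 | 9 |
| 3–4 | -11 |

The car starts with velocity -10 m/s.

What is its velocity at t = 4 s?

Δv equals the area under the a-t graph; then v = v₀ + Δv.
0–3 s: 9 × 3 = 27 m/s
3–4 s: -11 × 1 = -11 m/s
Δv = 16 m/s, so v(4) = -10 + (16) = 6 m/s.

6 m/s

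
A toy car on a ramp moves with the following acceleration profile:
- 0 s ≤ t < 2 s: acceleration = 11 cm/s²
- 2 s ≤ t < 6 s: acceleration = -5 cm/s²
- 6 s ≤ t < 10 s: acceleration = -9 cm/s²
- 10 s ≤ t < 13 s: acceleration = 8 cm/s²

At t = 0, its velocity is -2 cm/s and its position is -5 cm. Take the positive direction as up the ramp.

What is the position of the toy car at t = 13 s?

-91 cm

On each constant-a segment, Δv = aΔt and Δx = v₀Δt + ½aΔt²; chain segment to segment.
0–2 s: v starts -2 cm/s; Δx = -2·2 + ½·11·2² = 18 cm; v ends 20 cm/s.
2–6 s: v starts 20 cm/s; Δx = 20·4 + ½·-5·4² = 40 cm; v ends 0 cm/s.
6–10 s: v starts 0 cm/s; Δx = 0·4 + ½·-9·4² = -72 cm; v ends -36 cm/s.
10–13 s: v starts -36 cm/s; Δx = -36·3 + ½·8·3² = -72 cm; v ends -12 cm/s.
x(13) = -5 + Σ Δx = -91 cm.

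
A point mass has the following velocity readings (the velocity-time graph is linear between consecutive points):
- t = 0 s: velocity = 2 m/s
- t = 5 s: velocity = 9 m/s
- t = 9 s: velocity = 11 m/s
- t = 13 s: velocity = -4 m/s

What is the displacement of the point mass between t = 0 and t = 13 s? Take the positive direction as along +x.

Displacement is the signed area under the v-t curve.
0–5 s: ½(2 + 9)(5) = 27.5 m
5–9 s: ½(9 + 11)(4) = 40 m
9–13 s: ½(11 + -4)(4) = 14 m
Net displacement = 81.5 m

81.5 m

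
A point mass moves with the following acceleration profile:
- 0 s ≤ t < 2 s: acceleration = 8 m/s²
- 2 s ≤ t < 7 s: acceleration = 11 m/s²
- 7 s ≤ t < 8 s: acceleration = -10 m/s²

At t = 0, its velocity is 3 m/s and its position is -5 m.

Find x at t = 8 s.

318.5 m

On each constant-a segment, Δv = aΔt and Δx = v₀Δt + ½aΔt²; chain segment to segment.
0–2 s: v starts 3 m/s; Δx = 3·2 + ½·8·2² = 22 m; v ends 19 m/s.
2–7 s: v starts 19 m/s; Δx = 19·5 + ½·11·5² = 232.5 m; v ends 74 m/s.
7–8 s: v starts 74 m/s; Δx = 74·1 + ½·-10·1² = 69 m; v ends 64 m/s.
x(8) = -5 + Σ Δx = 318.5 m.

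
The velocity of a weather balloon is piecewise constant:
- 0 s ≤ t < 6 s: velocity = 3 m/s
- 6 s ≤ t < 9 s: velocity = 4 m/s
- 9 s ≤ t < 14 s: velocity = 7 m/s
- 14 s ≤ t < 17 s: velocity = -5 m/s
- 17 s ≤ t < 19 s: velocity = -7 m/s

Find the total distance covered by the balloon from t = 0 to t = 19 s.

Distance (not displacement) is the total path length: add the absolute areas under v-t.
0–6 s: |3| × 6 = 18 m
6–9 s: |4| × 3 = 12 m
9–14 s: |7| × 5 = 35 m
14–17 s: |-5| × 3 = 15 m
17–19 s: |-7| × 2 = 14 m
Total distance = 94 m

94 m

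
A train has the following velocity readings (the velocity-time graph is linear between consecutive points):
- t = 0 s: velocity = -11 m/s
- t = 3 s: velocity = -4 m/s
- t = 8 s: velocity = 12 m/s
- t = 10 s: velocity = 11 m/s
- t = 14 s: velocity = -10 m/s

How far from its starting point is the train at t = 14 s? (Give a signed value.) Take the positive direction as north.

22.5 m

Displacement is the signed area under the v-t curve.
0–3 s: ½(-11 + -4)(3) = -22.5 m
3–8 s: ½(-4 + 12)(5) = 20 m
8–10 s: ½(12 + 11)(2) = 23 m
10–14 s: ½(11 + -10)(4) = 2 m
Net displacement = 22.5 m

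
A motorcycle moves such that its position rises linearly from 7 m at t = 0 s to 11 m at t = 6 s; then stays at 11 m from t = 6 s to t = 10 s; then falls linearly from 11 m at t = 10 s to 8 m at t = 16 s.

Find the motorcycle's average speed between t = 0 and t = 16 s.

Average speed = (total path length)/(elapsed time); on a piecewise-linear x-t graph the path length is Σ|Δx|.
0–6 s: |Δx| = |11 − 7| = 4 m
6–10 s: |Δx| = |11 − 11| = 0 m
10–16 s: |Δx| = |8 − 11| = 3 m
Total path = 7 m; average speed = 7/16 = 0.4375 m/s.

0.4375 m/s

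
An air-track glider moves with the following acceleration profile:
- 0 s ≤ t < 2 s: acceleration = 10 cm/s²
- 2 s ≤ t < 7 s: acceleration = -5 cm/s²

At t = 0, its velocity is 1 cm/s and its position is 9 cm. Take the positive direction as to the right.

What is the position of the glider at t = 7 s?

On each constant-a segment, Δv = aΔt and Δx = v₀Δt + ½aΔt²; chain segment to segment.
0–2 s: v starts 1 cm/s; Δx = 1·2 + ½·10·2² = 22 cm; v ends 21 cm/s.
2–7 s: v starts 21 cm/s; Δx = 21·5 + ½·-5·5² = 42.5 cm; v ends -4 cm/s.
x(7) = 9 + Σ Δx = 73.5 cm.

73.5 cm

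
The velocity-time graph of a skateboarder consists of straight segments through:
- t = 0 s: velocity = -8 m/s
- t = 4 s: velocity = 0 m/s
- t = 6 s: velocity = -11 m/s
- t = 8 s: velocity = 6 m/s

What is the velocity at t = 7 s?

On 6–8 s the graph is linear from -11 to 6 m/s: v(7) = -11 + (6 − -11)·(7 − 6)/(8 − 6) = -2.5 m/s.

-2.5 m/s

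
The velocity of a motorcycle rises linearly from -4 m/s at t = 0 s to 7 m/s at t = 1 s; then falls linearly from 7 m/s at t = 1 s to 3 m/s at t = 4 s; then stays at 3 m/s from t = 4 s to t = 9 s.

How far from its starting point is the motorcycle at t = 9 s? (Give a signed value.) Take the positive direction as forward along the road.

31.5 m

Net displacement equals the area under the velocity-time graph (areas below the axis count negative).
0–1 s: ½(-4 + 7)(1) = 1.5 m
1–4 s: ½(7 + 3)(3) = 15 m
4–9 s: 3 × 5 = 15 m
Net displacement = 31.5 m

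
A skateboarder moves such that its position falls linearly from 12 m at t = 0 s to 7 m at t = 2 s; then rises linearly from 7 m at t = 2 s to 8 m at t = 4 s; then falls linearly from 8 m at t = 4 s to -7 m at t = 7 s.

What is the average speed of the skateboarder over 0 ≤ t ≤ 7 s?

3 m/s

Average speed = (total path length)/(elapsed time); on a piecewise-linear x-t graph the path length is Σ|Δx|.
0–2 s: |Δx| = |7 − 12| = 5 m
2–4 s: |Δx| = |8 − 7| = 1 m
4–7 s: |Δx| = |-7 − 8| = 15 m
Total path = 21 m; average speed = 21/7 = 3 m/s.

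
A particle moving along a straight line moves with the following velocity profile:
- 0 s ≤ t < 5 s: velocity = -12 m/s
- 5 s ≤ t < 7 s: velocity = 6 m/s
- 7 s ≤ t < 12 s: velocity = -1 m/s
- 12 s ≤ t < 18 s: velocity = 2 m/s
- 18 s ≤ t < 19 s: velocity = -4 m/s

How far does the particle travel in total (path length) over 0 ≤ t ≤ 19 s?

Distance (not displacement) is the total path length: add the absolute areas under v-t.
0–5 s: |-12| × 5 = 60 m
5–7 s: |6| × 2 = 12 m
7–12 s: |-1| × 5 = 5 m
12–18 s: |2| × 6 = 12 m
18–19 s: |-4| × 1 = 4 m
Total distance = 93 m

93 m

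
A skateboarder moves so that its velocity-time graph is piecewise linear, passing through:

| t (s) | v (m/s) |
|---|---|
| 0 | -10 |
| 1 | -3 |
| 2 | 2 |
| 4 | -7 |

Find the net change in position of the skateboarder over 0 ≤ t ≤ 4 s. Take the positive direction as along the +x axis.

Displacement is the signed area under the v-t curve.
0–1 s: ½(-10 + -3)(1) = -6.5 m
1–2 s: ½(-3 + 2)(1) = -0.5 m
2–4 s: ½(2 + -7)(2) = -5 m
Net displacement = -12 m

-12 m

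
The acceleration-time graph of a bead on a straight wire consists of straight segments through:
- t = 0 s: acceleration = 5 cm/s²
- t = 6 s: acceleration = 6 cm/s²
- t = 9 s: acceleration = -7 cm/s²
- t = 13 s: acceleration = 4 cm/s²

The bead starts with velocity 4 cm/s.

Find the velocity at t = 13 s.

29.5 cm/s

Δv equals the area under the a-t graph; then v = v₀ + Δv.
0–6 s: ½(5 + 6)(6) = 33 cm/s
6–9 s: ½(6 + -7)(3) = -1.5 cm/s
9–13 s: ½(-7 + 4)(4) = -6 cm/s
Δv = 25.5 cm/s, so v(13) = 4 + (25.5) = 29.5 cm/s.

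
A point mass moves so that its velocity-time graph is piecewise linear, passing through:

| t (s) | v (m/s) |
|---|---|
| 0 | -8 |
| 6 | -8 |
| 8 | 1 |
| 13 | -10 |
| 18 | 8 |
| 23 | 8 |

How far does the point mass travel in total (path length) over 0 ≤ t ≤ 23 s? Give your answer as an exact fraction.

Distance (not displacement) is the total path length: add the absolute areas under v-t.
0–6 s: |-8| × 6 = 48 m
6–8 s: v = 0 at t = 70/9 s; triangle areas 64/9 + 1/9 = 65/9 m
8–13 s: v = 0 at t = 93/11 s; triangle areas 5/22 + 250/11 = 505/22 m
13–18 s: v = 0 at t = 142/9 s; triangle areas 125/9 + 80/9 = 205/9 m
18–23 s: |8| × 5 = 40 m
Total distance = 3101/22 m

3101/22 m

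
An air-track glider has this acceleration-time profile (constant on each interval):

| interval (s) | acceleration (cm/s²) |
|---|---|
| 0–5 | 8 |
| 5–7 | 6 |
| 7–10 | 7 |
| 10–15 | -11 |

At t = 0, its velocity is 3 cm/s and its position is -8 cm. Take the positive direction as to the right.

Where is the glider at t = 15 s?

On each constant-a segment, Δv = aΔt and Δx = v₀Δt + ½aΔt²; chain segment to segment.
0–5 s: v starts 3 cm/s; Δx = 3·5 + ½·8·5² = 115 cm; v ends 43 cm/s.
5–7 s: v starts 43 cm/s; Δx = 43·2 + ½·6·2² = 98 cm; v ends 55 cm/s.
7–10 s: v starts 55 cm/s; Δx = 55·3 + ½·7·3² = 196.5 cm; v ends 76 cm/s.
10–15 s: v starts 76 cm/s; Δx = 76·5 + ½·-11·5² = 242.5 cm; v ends 21 cm/s.
x(15) = -8 + Σ Δx = 644 cm.

644 cm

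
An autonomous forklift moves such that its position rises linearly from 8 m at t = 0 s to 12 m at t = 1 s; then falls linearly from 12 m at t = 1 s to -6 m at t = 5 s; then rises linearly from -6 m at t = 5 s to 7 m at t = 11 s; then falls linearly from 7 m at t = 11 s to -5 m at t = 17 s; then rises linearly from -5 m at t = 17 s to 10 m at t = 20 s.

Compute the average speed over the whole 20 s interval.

3.1 m/s

Average speed = (total path length)/(elapsed time); on a piecewise-linear x-t graph the path length is Σ|Δx|.
0–1 s: |Δx| = |12 − 8| = 4 m
1–5 s: |Δx| = |-6 − 12| = 18 m
5–11 s: |Δx| = |7 − -6| = 13 m
11–17 s: |Δx| = |-5 − 7| = 12 m
17–20 s: |Δx| = |10 − -5| = 15 m
Total path = 62 m; average speed = 62/20 = 3.1 m/s.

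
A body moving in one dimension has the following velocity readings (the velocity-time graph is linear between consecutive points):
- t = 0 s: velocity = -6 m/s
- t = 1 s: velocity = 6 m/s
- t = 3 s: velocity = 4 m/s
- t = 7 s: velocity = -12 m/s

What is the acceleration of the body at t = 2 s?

-1 m/s²

Acceleration is the slope of the v-t graph on 1–3 s: (4 − 6)/(3 − 1) = -1 m/s².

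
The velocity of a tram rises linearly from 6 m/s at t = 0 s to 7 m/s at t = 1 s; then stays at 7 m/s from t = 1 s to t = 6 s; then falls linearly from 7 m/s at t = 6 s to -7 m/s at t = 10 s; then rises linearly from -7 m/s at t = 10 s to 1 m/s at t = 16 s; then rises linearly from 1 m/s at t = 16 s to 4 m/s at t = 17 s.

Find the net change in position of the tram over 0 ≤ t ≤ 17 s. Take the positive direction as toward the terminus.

Net displacement equals the area under the velocity-time graph (areas below the axis count negative).
0–1 s: ½(6 + 7)(1) = 6.5 m
1–6 s: 7 × 5 = 35 m
6–10 s: ½(7 + -7)(4) = 0 m
10–16 s: ½(-7 + 1)(6) = -18 m
16–17 s: ½(1 + 4)(1) = 2.5 m
Net displacement = 26 m

26 m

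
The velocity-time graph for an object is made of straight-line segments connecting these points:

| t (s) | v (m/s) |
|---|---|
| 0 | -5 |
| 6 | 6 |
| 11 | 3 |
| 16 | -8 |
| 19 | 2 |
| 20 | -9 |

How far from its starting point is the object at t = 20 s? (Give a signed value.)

0.5 m

Net displacement equals the area under the velocity-time graph (areas below the axis count negative).
0–6 s: ½(-5 + 6)(6) = 3 m
6–11 s: ½(6 + 3)(5) = 22.5 m
11–16 s: ½(3 + -8)(5) = -12.5 m
16–19 s: ½(-8 + 2)(3) = -9 m
19–20 s: ½(2 + -9)(1) = -3.5 m
Net displacement = 0.5 m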